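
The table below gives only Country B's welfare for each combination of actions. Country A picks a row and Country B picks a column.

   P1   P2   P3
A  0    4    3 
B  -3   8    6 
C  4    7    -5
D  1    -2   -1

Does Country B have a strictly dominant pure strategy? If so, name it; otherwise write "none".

none

P1 fails to dominate P2 at A (0<4).
P2 fails to dominate P1 at D (-2<1).
P3 fails to dominate P1 at C (-5<4).
No single strategy dominates all the others.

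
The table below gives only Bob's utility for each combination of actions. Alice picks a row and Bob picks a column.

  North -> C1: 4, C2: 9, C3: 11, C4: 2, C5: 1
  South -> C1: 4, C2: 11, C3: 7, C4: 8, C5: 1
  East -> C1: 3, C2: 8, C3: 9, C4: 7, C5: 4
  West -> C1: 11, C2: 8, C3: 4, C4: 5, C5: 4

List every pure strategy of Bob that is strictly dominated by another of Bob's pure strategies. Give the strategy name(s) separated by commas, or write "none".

C1 is not dominated — it holds its own against C2 at West (11>8); C3 at West (11>4); C4 at North (4>2); C5 at North (4>1).
C2: no other strategy beats it everywhere (C1 at North (9>4); C3 at South (11>7); C4 at North (9>2); C5 at North (9>1)).
C3: no other strategy beats it everywhere (C1 at North (11>4); C2 at North (11>9); C4 at North (11>2); C5 at North (11>1)).
C2 strictly dominates C4 — North: 9>2, South: 11>8, East: 8>7, West: 8>5.
C5: dominated, since C2 does at least as well everywhere (North: 9>1, South: 11>1, East: 8>4, West: 8>4).

C4, C5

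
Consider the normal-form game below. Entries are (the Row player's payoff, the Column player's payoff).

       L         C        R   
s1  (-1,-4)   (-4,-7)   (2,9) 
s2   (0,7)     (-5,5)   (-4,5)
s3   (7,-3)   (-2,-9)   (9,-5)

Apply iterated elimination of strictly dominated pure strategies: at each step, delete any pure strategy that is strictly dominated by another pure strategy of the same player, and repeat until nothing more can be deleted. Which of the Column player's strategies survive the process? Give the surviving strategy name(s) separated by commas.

Row s1 is eliminated: s3 beats it against every remaining column (L: 7>-1, C: -2>-4, R: 9>2).
For the Row player, s3 strictly dominates s2 on the remaining columns (L: 7>0, C: -2>-5, R: 9>-4); eliminate s2.
Column C is eliminated: L beats it against every remaining row (s3: -3>-9).
For the Column player, L strictly dominates R on the remaining rows (s3: -3>-5); eliminate R.
Among the remaining strategies, none is strictly dominated by another pure strategy of the same player, so the elimination stops.
Surviving strategies — the Row player: {s3}; the Column player: {L}.

L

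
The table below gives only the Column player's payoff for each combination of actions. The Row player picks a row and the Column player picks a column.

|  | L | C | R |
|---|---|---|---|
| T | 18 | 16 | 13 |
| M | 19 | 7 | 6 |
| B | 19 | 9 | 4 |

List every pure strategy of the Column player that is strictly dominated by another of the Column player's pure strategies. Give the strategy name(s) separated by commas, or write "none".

L: no other strategy beats it everywhere (C at T (18>16); R at T (18>13)).
C is strictly dominated by L (T: 18>16, M: 19>7, B: 19>9).
R is strictly dominated by L (T: 18>13, M: 19>6, B: 19>4).

C, R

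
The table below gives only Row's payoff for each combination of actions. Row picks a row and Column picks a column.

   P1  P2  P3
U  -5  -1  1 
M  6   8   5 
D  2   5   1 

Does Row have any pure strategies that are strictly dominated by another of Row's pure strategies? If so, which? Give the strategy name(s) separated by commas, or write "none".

U, D

M strictly dominates U — P1: 6>-5, P2: 8>-1, P3: 5>1.
M is not dominated — it holds its own against U at P1 (6>-5); D at P1 (6>2).
M strictly dominates D — P1: 6>2, P2: 8>5, P3: 5>1.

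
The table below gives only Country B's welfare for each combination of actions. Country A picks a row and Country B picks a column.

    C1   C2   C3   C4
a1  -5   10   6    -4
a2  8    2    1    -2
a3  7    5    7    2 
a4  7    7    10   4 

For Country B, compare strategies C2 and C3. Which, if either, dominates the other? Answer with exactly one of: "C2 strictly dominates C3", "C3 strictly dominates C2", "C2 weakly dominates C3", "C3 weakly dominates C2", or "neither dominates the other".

C2's payoffs vs C3's, by Country A's action — a1: 10>6, a2: 2>1, a3: 5<7, a4: 7<10.
C2 does better at a1, a2 but worse at a3, a4; neither strategy dominates the other.

neither dominates the other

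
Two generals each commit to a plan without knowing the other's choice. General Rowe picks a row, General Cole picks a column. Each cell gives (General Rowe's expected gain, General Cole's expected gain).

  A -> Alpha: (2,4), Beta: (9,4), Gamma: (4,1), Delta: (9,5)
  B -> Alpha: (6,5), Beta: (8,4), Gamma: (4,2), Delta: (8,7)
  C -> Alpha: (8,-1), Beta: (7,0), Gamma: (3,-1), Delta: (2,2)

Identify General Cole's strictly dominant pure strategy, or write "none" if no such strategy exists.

Delta

Delta vs Alpha: A: 5>4, B: 7>5, C: 2>-1.
Delta vs Beta: A: 5>4, B: 7>4, C: 2>0.
Delta vs Gamma: A: 5>1, B: 7>2, C: 2>-1.
Delta strictly beats every other strategy against every opponent action, so it is strictly dominant.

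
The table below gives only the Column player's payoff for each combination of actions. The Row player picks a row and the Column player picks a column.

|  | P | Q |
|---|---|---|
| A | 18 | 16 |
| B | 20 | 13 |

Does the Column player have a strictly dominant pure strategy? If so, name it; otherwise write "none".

P vs Q: A: 18>16, B: 20>13.
P strictly beats every other strategy against every opponent action, so it is strictly dominant.

P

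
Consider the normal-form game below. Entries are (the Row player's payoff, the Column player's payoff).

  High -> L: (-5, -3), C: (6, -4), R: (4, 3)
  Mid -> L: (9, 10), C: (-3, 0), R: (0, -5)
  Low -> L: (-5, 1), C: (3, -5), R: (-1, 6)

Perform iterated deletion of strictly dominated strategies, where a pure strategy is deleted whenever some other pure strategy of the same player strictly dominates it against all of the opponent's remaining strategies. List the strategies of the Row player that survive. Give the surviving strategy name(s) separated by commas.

High, Mid

The Column player's strategy C is strictly dominated by L (High: -3>-4, Mid: 10>0, Low: 1>-5) and is removed.
For the Row player, Mid strictly dominates Low on the remaining columns (L: 9>-5, R: 0>-1); eliminate Low.
Among the remaining strategies, none is strictly dominated by another pure strategy of the same player, so the elimination stops.
Surviving strategies — the Row player: {High, Mid}; the Column player: {L, R}.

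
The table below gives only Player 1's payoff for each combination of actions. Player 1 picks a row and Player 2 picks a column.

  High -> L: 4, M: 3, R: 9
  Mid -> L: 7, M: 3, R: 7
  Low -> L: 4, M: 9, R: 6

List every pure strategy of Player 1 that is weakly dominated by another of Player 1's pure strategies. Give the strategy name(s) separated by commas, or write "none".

Nothing dominates High: Mid at R (9>7); Low at R (9>6).
Mid is not dominated — it holds its own against High at L (7>4); Low at L (7>4).
Low is not dominated — it holds its own against High at M (9>3); Mid at M (9>3).

none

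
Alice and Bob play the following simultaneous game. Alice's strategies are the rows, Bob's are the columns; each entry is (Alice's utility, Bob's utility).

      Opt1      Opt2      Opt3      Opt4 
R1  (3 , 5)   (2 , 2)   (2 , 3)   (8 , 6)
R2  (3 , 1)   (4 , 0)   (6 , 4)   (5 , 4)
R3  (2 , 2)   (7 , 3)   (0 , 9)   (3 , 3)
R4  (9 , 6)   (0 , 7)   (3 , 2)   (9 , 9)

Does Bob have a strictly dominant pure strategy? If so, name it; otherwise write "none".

none

Opt1 fails to dominate Opt2 at R3 (2<3).
Opt2 fails to dominate Opt1 at R1 (2<5).
Opt3 fails to dominate Opt1 at R1 (3<5).
Opt4 fails to dominate Opt2 at R3 (3=3).
No single strategy dominates all the others.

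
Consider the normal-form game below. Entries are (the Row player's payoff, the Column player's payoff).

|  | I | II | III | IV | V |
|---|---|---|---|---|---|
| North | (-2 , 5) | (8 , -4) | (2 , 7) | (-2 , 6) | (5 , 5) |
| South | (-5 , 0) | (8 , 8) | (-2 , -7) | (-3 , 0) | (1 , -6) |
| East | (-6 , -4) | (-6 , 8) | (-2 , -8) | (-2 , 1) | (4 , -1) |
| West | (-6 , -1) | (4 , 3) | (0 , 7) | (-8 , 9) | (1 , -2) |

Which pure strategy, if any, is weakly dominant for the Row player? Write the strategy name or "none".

North vs South: I: -2>-5, II: 8=8, III: 2>-2, IV: -2>-3, V: 5>1.
North vs East: I: -2>-6, II: 8>-6, III: 2>-2, IV: -2=-2, V: 5>4.
North vs West: I: -2>-6, II: 8>4, III: 2>0, IV: -2>-8, V: 5>1.
North is at least as good as every other strategy against every opponent action, so it is weakly dominant.

North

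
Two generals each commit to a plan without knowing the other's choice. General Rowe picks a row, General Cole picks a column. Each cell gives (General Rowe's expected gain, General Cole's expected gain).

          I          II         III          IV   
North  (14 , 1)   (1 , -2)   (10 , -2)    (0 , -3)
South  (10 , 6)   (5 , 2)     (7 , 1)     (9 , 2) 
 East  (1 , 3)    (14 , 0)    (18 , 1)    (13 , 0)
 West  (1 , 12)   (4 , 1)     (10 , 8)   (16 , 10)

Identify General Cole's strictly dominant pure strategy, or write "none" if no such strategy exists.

I vs II: North: 1>-2, South: 6>2, East: 3>0, West: 12>1.
I vs III: North: 1>-2, South: 6>1, East: 3>1, West: 12>8.
I vs IV: North: 1>-3, South: 6>2, East: 3>0, West: 12>10.
I strictly beats every other strategy against every opponent action, so it is strictly dominant.

I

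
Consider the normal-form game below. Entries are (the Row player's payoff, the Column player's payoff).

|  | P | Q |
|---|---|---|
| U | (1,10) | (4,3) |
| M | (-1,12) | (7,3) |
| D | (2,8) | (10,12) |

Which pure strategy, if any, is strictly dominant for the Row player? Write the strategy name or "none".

D vs U: P: 2>1, Q: 10>4.
D vs M: P: 2>-1, Q: 10>7.
D strictly beats every other strategy against every opponent action, so it is strictly dominant.

D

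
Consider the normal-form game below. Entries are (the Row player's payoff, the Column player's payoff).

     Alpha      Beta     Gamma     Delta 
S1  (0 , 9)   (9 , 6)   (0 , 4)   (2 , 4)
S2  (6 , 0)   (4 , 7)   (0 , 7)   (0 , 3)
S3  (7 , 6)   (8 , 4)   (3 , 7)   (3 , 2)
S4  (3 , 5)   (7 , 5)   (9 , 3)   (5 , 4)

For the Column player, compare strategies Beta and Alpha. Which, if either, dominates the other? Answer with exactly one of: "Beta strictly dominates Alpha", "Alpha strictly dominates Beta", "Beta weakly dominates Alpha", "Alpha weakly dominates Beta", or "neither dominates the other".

neither dominates the other

Beta's payoffs vs Alpha's, by the Row player's action — S1: 6<9, S2: 7>0, S3: 4<6, S4: 5=5.
Beta does better at S2 but worse at S1, S3; neither strategy dominates the other.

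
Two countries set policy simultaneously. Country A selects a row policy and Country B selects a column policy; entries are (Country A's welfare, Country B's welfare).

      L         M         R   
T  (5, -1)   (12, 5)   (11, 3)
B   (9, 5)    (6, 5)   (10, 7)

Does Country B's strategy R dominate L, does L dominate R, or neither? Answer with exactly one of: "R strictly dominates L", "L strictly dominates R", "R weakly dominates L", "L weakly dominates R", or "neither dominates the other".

Compare R to L across each opponent action: T: 3>-1, B: 7>5.
R gives a strictly higher payoff against each opponent action, so R strictly dominates L.

R strictly dominates L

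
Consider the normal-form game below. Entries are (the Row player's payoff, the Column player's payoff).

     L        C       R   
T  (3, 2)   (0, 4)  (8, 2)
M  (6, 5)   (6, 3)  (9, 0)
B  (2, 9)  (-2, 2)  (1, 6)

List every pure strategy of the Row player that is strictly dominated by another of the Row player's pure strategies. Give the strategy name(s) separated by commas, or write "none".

T, B

T: dominated, since M does at least as well everywhere (L: 6>3, C: 6>0, R: 9>8).
M is not dominated — it holds its own against T at L (6>3); B at L (6>2).
T strictly dominates B — L: 3>2, C: 0>-2, R: 8>1.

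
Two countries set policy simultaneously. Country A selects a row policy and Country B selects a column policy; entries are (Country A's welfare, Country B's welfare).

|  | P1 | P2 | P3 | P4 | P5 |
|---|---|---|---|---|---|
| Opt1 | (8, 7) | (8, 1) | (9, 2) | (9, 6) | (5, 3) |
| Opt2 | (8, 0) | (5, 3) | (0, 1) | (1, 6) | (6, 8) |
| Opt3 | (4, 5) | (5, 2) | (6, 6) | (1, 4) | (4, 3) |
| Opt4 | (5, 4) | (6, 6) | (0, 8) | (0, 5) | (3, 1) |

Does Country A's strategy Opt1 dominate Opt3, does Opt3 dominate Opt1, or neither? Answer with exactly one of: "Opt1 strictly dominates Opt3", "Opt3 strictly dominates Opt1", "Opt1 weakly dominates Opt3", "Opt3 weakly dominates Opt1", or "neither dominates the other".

Opt1's payoffs vs Opt3's, by Country B's action — P1: 8>4, P2: 8>5, P3: 9>6, P4: 9>1, P5: 5>4.
Opt1 gives a strictly higher payoff against every action of Country B, so Opt1 strictly dominates Opt3.

Opt1 strictly dominates Opt3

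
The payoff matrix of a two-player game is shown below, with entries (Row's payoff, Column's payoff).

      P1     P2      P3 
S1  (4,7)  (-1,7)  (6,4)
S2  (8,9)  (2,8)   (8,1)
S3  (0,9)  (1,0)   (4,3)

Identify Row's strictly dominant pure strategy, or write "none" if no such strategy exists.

S2

S2 vs S1: P1: 8>4, P2: 2>-1, P3: 8>6.
S2 vs S3: P1: 8>0, P2: 2>1, P3: 8>4.
S2 strictly beats every other strategy against every opponent action, so it is strictly dominant.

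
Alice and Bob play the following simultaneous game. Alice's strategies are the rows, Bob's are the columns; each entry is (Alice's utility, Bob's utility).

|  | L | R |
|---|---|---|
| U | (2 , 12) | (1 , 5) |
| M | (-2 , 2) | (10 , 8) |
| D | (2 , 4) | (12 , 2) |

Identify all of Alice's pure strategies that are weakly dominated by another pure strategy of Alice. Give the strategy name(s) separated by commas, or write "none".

U: dominated, since D does at least as well everywhere (L: 2=2, R: 12>1).
M: dominated, since D does at least as well everywhere (L: 2>-2, R: 12>10).
D: no other strategy beats it everywhere (U at R (12>1); M at L (2>-2)).

U, M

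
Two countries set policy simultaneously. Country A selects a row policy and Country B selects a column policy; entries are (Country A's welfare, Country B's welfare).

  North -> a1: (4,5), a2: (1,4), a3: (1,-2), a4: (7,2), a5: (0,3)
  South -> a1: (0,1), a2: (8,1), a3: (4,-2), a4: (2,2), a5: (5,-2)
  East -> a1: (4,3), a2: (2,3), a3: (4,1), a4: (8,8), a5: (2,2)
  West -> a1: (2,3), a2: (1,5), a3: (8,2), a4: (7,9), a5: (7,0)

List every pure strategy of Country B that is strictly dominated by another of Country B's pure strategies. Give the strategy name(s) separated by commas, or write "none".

Nothing dominates a1: a2 at North (5>4); a3 at North (5>-2); a4 at North (5>2); a5 at North (5>3).
Nothing dominates a2: a1 at South (1=1); a3 at North (4>-2); a4 at North (4>2); a5 at North (4>3).
a3 is strictly dominated by a1 (North: 5>-2, South: 1>-2, East: 3>1, West: 3>2).
Nothing dominates a4: a1 at South (2>1); a2 at South (2>1); a3 at North (2>-2); a5 at South (2>-2).
a5: dominated, since a1 does at least as well everywhere (North: 5>3, South: 1>-2, East: 3>2, West: 3>0).

a3, a5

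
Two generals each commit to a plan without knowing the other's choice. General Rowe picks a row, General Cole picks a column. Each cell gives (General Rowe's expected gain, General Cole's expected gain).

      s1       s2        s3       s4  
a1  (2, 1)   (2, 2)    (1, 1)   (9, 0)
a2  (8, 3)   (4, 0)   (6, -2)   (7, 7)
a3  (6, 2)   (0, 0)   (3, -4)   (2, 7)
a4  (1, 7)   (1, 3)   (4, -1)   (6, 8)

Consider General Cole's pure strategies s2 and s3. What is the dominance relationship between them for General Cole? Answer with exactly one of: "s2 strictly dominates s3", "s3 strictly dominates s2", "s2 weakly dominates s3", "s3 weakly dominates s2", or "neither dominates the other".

s2 strictly dominates s3

Compare s2 to s3 across each opponent action: a1: 2>1, a2: 0>-2, a3: 0>-4, a4: 3>-1.
Every comparison favours s2, so s2 strictly dominates s3.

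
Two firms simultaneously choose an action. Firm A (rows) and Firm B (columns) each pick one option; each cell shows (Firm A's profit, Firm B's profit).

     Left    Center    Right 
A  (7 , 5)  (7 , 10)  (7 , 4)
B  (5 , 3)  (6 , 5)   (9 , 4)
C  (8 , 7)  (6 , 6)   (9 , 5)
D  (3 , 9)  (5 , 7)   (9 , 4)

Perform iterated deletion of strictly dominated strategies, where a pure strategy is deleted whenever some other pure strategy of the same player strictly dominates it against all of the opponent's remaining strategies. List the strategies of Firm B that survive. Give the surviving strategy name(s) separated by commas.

Left, Center

Column Right is eliminated: Center beats it against every remaining row (A: 10>4, B: 5>4, C: 6>5, D: 7>4).
For Firm A, A strictly dominates B on the remaining columns (Left: 7>5, Center: 7>6); eliminate B.
For Firm A, A strictly dominates D on the remaining columns (Left: 7>3, Center: 7>5); eliminate D.
Among the remaining strategies, none is strictly dominated by another pure strategy of the same player, so the elimination stops.
Surviving strategies — Firm A: {A, C}; Firm B: {Left, Center}.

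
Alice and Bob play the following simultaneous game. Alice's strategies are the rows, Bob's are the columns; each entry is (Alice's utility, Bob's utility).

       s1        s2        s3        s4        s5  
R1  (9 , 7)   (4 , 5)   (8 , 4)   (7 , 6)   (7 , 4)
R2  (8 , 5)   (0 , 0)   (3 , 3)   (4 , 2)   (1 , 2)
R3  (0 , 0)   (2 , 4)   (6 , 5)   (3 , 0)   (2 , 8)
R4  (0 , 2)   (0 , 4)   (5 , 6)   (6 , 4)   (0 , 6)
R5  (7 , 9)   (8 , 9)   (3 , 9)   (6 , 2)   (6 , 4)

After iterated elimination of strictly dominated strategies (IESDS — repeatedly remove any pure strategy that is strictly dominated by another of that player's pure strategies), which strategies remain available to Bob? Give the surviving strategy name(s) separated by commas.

s1, s2, s3

For Alice, R1 strictly dominates R2 on the remaining columns (s1: 9>8, s2: 4>0, s3: 8>3, s4: 7>4, s5: 7>1); eliminate R2.
Alice's strategy R3 is strictly dominated by R1 (s1: 9>0, s2: 4>2, s3: 8>6, s4: 7>3, s5: 7>2) and is removed.
Row R4 is eliminated: R1 beats it against every remaining column (s1: 9>0, s2: 4>0, s3: 8>5, s4: 7>6, s5: 7>0).
Bob's strategy s4 is strictly dominated by s1 (R1: 7>6, R5: 9>2) and is removed.
For Bob, s1 strictly dominates s5 on the remaining rows (R1: 7>4, R5: 9>4); eliminate s5.
Among the remaining strategies, none is strictly dominated by another pure strategy of the same player, so the elimination stops.
Surviving strategies — Alice: {R1, R5}; Bob: {s1, s2, s3}.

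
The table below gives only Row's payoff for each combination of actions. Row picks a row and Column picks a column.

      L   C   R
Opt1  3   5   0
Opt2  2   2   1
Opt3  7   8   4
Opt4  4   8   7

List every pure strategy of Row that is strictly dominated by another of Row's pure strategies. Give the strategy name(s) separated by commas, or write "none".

Opt1 is strictly dominated by Opt3 (L: 7>3, C: 8>5, R: 4>0).
Opt2 is strictly dominated by Opt3 (L: 7>2, C: 8>2, R: 4>1).
Nothing dominates Opt3: Opt1 at L (7>3); Opt2 at L (7>2); Opt4 at L (7>4).
Opt4 is not dominated — it holds its own against Opt1 at L (4>3); Opt2 at L (4>2); Opt3 at C (8=8).

Opt1, Opt2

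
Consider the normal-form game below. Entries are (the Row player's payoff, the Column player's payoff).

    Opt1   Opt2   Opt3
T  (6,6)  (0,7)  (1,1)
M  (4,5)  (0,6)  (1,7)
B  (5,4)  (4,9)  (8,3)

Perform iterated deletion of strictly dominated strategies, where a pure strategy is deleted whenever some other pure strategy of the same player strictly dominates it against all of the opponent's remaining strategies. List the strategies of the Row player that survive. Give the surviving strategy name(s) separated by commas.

For the Row player, B strictly dominates M on the remaining columns (Opt1: 5>4, Opt2: 4>0, Opt3: 8>1); eliminate M.
For the Column player, Opt2 strictly dominates Opt1 on the remaining rows (T: 7>6, B: 9>4); eliminate Opt1.
The Row player's strategy T is strictly dominated by B (Opt2: 4>0, Opt3: 8>1) and is removed.
Column Opt3 is eliminated: Opt2 beats it against every remaining row (B: 9>3).
Among the remaining strategies, none is strictly dominated by another pure strategy of the same player, so the elimination stops.
Surviving strategies — the Row player: {B}; the Column player: {Opt2}.

B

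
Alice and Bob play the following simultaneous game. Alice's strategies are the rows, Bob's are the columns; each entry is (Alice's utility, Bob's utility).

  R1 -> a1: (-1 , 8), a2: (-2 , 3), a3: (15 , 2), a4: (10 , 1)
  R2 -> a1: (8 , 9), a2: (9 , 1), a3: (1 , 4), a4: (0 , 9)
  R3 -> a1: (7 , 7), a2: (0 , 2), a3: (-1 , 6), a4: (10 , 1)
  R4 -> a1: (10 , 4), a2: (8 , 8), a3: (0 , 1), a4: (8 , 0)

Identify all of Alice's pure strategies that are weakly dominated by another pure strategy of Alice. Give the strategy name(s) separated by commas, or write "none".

R1 is not dominated — it holds its own against R2 at a3 (15>1); R3 at a3 (15>-1); R4 at a3 (15>0).
R2 is not dominated — it holds its own against R1 at a1 (8>-1); R3 at a1 (8>7); R4 at a2 (9>8).
Nothing dominates R3: R1 at a1 (7>-1); R2 at a4 (10>0); R4 at a4 (10>8).
Nothing dominates R4: R1 at a1 (10>-1); R2 at a1 (10>8); R3 at a1 (10>7).

none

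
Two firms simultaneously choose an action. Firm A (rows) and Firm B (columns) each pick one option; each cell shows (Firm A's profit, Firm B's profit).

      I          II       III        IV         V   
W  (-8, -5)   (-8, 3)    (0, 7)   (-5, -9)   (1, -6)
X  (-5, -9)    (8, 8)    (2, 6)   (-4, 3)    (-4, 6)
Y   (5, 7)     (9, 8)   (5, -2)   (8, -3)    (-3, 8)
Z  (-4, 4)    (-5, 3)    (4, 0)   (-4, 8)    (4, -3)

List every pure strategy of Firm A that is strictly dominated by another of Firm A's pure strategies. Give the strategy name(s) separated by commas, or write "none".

W, X

Z strictly dominates W — I: -4>-8, II: -5>-8, III: 4>0, IV: -4>-5, V: 4>1.
X is strictly dominated by Y (I: 5>-5, II: 9>8, III: 5>2, IV: 8>-4, V: -3>-4).
Y is not dominated — it holds its own against W at I (5>-8); X at I (5>-5); Z at I (5>-4).
Z: no other strategy beats it everywhere (W at I (-4>-8); X at I (-4>-5); Y at V (4>-3)).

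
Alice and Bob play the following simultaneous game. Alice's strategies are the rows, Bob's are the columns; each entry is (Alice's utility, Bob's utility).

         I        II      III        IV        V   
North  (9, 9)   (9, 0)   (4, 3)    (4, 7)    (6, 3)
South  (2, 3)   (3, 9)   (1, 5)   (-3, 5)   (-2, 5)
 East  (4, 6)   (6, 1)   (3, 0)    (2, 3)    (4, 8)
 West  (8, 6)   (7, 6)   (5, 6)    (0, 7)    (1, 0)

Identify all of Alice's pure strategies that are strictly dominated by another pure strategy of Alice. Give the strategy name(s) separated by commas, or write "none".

South, East

North: no other strategy beats it everywhere (South at I (9>2); East at I (9>4); West at I (9>8)).
South: dominated, since North does at least as well everywhere (I: 9>2, II: 9>3, III: 4>1, IV: 4>-3, V: 6>-2).
East: dominated, since North does at least as well everywhere (I: 9>4, II: 9>6, III: 4>3, IV: 4>2, V: 6>4).
West is not dominated — it holds its own against North at III (5>4); South at I (8>2); East at I (8>4).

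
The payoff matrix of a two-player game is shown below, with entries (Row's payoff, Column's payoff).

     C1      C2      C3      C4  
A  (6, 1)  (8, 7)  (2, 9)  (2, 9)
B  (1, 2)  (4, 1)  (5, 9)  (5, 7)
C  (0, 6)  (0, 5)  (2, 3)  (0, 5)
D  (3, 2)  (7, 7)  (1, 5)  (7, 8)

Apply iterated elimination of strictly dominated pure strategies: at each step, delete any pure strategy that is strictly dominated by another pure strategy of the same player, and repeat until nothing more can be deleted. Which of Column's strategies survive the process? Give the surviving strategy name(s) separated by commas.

For Row, B strictly dominates C on the remaining columns (C1: 1>0, C2: 4>0, C3: 5>2, C4: 5>0); eliminate C.
Column's strategy C1 is strictly dominated by C3 (A: 9>1, B: 9>2, D: 5>2) and is removed.
Column C2 is eliminated: C4 beats it against every remaining row (A: 9>7, B: 7>1, D: 8>7).
For Row, B strictly dominates A on the remaining columns (C3: 5>2, C4: 5>2); eliminate A.
Among the remaining strategies, none is strictly dominated by another pure strategy of the same player, so the elimination stops.
Surviving strategies — Row: {B, D}; Column: {C3, C4}.

C3, C4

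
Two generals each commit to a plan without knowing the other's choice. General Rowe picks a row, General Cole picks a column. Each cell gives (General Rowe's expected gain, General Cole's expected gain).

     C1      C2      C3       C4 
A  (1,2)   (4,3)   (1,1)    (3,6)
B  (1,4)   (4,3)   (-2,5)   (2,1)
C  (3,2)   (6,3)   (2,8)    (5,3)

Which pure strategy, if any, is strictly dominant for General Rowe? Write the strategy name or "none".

C

C vs A: C1: 3>1, C2: 6>4, C3: 2>1, C4: 5>3.
C vs B: C1: 3>1, C2: 6>4, C3: 2>-2, C4: 5>2.
C strictly beats every other strategy against every opponent action, so it is strictly dominant.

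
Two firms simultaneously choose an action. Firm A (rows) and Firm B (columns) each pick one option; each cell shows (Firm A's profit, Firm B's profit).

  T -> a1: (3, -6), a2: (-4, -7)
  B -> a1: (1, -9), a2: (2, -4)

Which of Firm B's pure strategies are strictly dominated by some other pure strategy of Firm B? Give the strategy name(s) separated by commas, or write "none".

none

a1: no other strategy beats it everywhere (a2 at T (-6>-7)).
Nothing dominates a2: a1 at B (-4>-9).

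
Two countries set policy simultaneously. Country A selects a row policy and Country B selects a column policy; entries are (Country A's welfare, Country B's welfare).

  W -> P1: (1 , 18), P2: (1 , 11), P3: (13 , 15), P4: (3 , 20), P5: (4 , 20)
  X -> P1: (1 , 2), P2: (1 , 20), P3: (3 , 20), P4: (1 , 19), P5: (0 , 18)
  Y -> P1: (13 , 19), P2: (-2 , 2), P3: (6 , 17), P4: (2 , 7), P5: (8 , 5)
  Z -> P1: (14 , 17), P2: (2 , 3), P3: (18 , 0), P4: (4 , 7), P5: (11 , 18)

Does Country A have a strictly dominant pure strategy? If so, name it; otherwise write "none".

Z vs W: P1: 14>1, P2: 2>1, P3: 18>13, P4: 4>3, P5: 11>4.
Z vs X: P1: 14>1, P2: 2>1, P3: 18>3, P4: 4>1, P5: 11>0.
Z vs Y: P1: 14>13, P2: 2>-2, P3: 18>6, P4: 4>2, P5: 11>8.
Z strictly beats every other strategy against every opponent action, so it is strictly dominant.

Z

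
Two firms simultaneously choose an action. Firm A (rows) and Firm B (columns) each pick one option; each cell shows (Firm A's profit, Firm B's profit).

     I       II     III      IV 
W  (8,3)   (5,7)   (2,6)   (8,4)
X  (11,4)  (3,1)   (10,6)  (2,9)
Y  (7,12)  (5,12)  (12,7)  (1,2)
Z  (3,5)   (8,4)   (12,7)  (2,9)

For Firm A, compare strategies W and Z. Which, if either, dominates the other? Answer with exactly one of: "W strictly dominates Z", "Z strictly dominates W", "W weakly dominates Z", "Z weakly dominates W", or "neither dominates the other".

Compare W to Z across every action of Firm B: I: 8>3, II: 5<8, III: 2<12, IV: 8>2.
W does better at I, IV but worse at II, III; neither strategy dominates the other.

neither dominates the other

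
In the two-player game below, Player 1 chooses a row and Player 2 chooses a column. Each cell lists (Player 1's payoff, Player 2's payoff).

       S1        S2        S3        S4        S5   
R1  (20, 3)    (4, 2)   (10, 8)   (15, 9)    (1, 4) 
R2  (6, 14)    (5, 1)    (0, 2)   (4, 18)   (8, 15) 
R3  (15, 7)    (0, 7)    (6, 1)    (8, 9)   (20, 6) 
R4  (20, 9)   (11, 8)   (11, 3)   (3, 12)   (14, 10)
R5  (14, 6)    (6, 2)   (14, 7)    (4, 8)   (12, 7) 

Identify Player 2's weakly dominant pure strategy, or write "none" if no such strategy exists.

S4

S4 vs S1: R1: 9>3, R2: 18>14, R3: 9>7, R4: 12>9, R5: 8>6.
S4 vs S2: R1: 9>2, R2: 18>1, R3: 9>7, R4: 12>8, R5: 8>2.
S4 vs S3: R1: 9>8, R2: 18>2, R3: 9>1, R4: 12>3, R5: 8>7.
S4 vs S5: R1: 9>4, R2: 18>15, R3: 9>6, R4: 12>10, R5: 8>7.
S4 is at least as good as every other strategy against every opponent action, so it is weakly dominant.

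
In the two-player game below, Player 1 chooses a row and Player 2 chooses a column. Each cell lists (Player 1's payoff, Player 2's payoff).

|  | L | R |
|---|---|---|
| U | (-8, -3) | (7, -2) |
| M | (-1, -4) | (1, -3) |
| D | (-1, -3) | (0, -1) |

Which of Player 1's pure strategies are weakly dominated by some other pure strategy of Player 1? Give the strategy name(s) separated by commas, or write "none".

D

Nothing dominates U: M at R (7>1); D at R (7>0).
M is not dominated — it holds its own against U at L (-1>-8); D at R (1>0).
D: dominated, since M does at least as well everywhere (L: -1=-1, R: 1>0).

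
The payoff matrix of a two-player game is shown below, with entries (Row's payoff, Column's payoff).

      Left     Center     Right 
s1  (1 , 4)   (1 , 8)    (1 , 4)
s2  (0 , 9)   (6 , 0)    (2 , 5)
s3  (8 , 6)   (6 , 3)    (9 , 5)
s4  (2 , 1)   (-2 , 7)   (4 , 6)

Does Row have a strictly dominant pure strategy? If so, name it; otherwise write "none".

none

s1 fails to dominate s2 at Center (1<6).
s2 fails to dominate s1 at Left (0<1).
s3 fails to dominate s2 at Center (6=6).
s4 fails to dominate s1 at Center (-2<1).
No single strategy dominates all the others.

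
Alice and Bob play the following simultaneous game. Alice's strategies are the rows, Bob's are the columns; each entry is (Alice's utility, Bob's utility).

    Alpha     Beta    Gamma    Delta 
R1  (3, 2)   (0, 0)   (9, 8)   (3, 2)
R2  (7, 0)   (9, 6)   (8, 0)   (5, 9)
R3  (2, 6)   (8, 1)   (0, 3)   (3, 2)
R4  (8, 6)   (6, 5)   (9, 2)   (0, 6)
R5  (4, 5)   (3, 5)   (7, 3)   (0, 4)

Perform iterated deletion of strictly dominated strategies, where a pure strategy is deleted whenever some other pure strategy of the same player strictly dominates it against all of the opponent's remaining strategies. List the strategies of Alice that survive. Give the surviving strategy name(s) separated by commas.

R1, R2, R4

Row R3 is eliminated: R2 beats it against every remaining column (Alpha: 7>2, Beta: 9>8, Gamma: 8>0, Delta: 5>3).
Row R5 is eliminated: R2 beats it against every remaining column (Alpha: 7>4, Beta: 9>3, Gamma: 8>7, Delta: 5>0).
Column Beta is eliminated: Delta beats it against every remaining row (R1: 2>0, R2: 9>6, R4: 6>5).
Among the remaining strategies, none is strictly dominated by another pure strategy of the same player, so the elimination stops.
Surviving strategies — Alice: {R1, R2, R4}; Bob: {Alpha, Gamma, Delta}.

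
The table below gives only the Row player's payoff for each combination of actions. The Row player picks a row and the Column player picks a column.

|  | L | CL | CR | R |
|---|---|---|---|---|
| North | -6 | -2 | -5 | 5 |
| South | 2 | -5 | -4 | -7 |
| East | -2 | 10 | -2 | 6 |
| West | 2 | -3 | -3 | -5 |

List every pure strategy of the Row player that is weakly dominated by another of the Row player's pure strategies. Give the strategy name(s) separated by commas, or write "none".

North, South

North is weakly dominated by East (L: -2>-6, CL: 10>-2, CR: -2>-5, R: 6>5).
South: dominated, since West does at least as well everywhere (L: 2=2, CL: -3>-5, CR: -3>-4, R: -5>-7).
East: no other strategy beats it everywhere (North at L (-2>-6); South at CL (10>-5); West at CL (10>-3)).
Nothing dominates West: North at L (2>-6); South at CL (-3>-5); East at L (2>-2).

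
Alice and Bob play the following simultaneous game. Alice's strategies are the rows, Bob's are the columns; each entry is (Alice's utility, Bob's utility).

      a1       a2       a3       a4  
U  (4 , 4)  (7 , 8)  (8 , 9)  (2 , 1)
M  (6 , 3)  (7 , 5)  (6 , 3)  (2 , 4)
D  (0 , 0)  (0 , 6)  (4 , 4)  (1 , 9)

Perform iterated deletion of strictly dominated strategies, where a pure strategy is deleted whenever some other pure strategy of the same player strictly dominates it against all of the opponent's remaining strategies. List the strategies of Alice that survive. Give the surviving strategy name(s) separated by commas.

For Alice, U strictly dominates D on the remaining columns (a1: 4>0, a2: 7>0, a3: 8>4, a4: 2>1); eliminate D.
For Bob, a2 strictly dominates a1 on the remaining rows (U: 8>4, M: 5>3); eliminate a1.
For Bob, a2 strictly dominates a4 on the remaining rows (U: 8>1, M: 5>4); eliminate a4.
Among the remaining strategies, none is strictly dominated by another pure strategy of the same player, so the elimination stops.
Surviving strategies — Alice: {U, M}; Bob: {a2, a3}.

U, M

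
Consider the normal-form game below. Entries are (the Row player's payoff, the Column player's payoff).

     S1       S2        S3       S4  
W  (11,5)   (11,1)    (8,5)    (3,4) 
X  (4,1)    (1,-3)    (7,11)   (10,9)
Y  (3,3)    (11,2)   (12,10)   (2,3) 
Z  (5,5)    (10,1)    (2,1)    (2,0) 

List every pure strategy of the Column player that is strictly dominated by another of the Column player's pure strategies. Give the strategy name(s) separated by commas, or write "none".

S1: no other strategy beats it everywhere (S2 at W (5>1); S3 at W (5=5); S4 at W (5>4)).
S1 strictly dominates S2 — W: 5>1, X: 1>-3, Y: 3>2, Z: 5>1.
Nothing dominates S3: S1 at W (5=5); S2 at W (5>1); S4 at W (5>4).
S3 strictly dominates S4 — W: 5>4, X: 11>9, Y: 10>3, Z: 1>0.

S2, S4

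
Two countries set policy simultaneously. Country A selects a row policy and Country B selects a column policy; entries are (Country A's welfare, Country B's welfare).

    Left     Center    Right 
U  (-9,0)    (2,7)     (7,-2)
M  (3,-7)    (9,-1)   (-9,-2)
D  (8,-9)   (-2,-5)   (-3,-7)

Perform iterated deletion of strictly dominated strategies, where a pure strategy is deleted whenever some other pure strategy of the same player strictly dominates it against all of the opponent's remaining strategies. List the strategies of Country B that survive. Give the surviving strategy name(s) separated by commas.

For Country B, Center strictly dominates Left on the remaining rows (U: 7>0, M: -1>-7, D: -5>-9); eliminate Left.
For Country A, U strictly dominates D on the remaining columns (Center: 2>-2, Right: 7>-3); eliminate D.
Column Right is eliminated: Center beats it against every remaining row (U: 7>-2, M: -1>-2).
Row U is eliminated: M beats it against every remaining column (Center: 9>2).
Among the remaining strategies, none is strictly dominated by another pure strategy of the same player, so the elimination stops.
Surviving strategies — Country A: {M}; Country B: {Center}.

Center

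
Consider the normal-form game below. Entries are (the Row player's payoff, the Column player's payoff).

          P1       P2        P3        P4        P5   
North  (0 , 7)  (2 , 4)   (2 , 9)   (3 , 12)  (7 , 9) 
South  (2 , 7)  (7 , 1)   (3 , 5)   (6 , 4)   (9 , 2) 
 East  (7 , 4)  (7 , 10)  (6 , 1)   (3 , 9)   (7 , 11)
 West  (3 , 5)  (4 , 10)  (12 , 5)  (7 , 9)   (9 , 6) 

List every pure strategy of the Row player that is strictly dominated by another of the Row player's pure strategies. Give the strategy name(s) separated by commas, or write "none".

North

South strictly dominates North — P1: 2>0, P2: 7>2, P3: 3>2, P4: 6>3, P5: 9>7.
Nothing dominates South: North at P1 (2>0); East at P2 (7=7); West at P2 (7>4).
East: no other strategy beats it everywhere (North at P1 (7>0); South at P1 (7>2); West at P1 (7>3)).
West: no other strategy beats it everywhere (North at P1 (3>0); South at P1 (3>2); East at P3 (12>6)).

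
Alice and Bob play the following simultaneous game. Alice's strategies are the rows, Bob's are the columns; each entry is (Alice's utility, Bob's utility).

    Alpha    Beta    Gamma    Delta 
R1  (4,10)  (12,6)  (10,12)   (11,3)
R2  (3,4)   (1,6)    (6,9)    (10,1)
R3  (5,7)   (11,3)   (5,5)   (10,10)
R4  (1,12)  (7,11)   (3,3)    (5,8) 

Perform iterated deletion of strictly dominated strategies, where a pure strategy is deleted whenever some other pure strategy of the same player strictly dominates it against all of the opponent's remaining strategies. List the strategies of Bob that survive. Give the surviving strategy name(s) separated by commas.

For Alice, R1 strictly dominates R2 on the remaining columns (Alpha: 4>3, Beta: 12>1, Gamma: 10>6, Delta: 11>10); eliminate R2.
Alice's strategy R4 is strictly dominated by R1 (Alpha: 4>1, Beta: 12>7, Gamma: 10>3, Delta: 11>5) and is removed.
Column Beta is eliminated: Alpha beats it against every remaining row (R1: 10>6, R3: 7>3).
Among the remaining strategies, none is strictly dominated by another pure strategy of the same player, so the elimination stops.
Surviving strategies — Alice: {R1, R3}; Bob: {Alpha, Gamma, Delta}.

Alpha, Gamma, Delta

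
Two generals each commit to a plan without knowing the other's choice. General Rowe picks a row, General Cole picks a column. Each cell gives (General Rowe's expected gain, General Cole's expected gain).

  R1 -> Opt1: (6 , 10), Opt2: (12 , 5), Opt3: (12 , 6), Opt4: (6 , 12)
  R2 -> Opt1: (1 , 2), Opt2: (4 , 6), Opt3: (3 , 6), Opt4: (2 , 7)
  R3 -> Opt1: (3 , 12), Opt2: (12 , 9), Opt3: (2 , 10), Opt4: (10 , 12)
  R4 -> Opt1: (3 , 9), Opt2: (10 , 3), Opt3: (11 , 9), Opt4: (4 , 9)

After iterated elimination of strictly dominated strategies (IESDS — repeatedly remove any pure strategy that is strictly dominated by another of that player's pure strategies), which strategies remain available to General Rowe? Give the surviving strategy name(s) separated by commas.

R1, R3

For General Rowe, R1 strictly dominates R2 on the remaining columns (Opt1: 6>1, Opt2: 12>4, Opt3: 12>3, Opt4: 6>2); eliminate R2.
Row R4 is eliminated: R1 beats it against every remaining column (Opt1: 6>3, Opt2: 12>10, Opt3: 12>11, Opt4: 6>4).
General Cole's strategy Opt2 is strictly dominated by Opt1 (R1: 10>5, R3: 12>9) and is removed.
For General Cole, Opt1 strictly dominates Opt3 on the remaining rows (R1: 10>6, R3: 12>10); eliminate Opt3.
Among the remaining strategies, none is strictly dominated by another pure strategy of the same player, so the elimination stops.
Surviving strategies — General Rowe: {R1, R3}; General Cole: {Opt1, Opt4}.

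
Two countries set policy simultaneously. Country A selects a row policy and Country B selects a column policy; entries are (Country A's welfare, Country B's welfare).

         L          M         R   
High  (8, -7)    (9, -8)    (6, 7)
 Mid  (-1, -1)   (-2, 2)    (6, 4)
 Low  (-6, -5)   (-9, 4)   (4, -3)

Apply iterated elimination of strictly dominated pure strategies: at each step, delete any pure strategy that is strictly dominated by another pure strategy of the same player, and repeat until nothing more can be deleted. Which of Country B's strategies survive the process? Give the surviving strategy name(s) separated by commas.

Row Low is eliminated: High beats it against every remaining column (L: 8>-6, M: 9>-9, R: 6>4).
Country B's strategy L is strictly dominated by R (High: 7>-7, Mid: 4>-1) and is removed.
Column M is eliminated: R beats it against every remaining row (High: 7>-8, Mid: 4>2).
Among the remaining strategies, none is strictly dominated by another pure strategy of the same player, so the elimination stops.
Surviving strategies — Country A: {High, Mid}; Country B: {R}.

R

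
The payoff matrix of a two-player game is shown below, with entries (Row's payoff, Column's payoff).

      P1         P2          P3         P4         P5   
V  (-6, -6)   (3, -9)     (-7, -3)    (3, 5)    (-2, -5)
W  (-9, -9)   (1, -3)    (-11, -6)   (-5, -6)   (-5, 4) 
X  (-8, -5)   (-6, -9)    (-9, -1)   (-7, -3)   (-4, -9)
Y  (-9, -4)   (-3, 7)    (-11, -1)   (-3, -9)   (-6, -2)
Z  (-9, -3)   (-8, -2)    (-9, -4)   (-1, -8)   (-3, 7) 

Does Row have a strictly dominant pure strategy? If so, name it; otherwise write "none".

V

V vs W: P1: -6>-9, P2: 3>1, P3: -7>-11, P4: 3>-5, P5: -2>-5.
V vs X: P1: -6>-8, P2: 3>-6, P3: -7>-9, P4: 3>-7, P5: -2>-4.
V vs Y: P1: -6>-9, P2: 3>-3, P3: -7>-11, P4: 3>-3, P5: -2>-6.
V vs Z: P1: -6>-9, P2: 3>-8, P3: -7>-9, P4: 3>-1, P5: -2>-3.
V strictly beats every other strategy against every opponent action, so it is strictly dominant.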